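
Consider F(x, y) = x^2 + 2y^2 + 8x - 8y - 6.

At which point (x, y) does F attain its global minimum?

F(x,y) separates as P(x) + Q(y) − 6, so its minimum is min P + min Q − 6.
P'(x) = 2x + 8 vanishes at x ∈ {-4}; Q'(y) = 4y - 8 vanishes at y ∈ {2}.
Local minima of P (where P''>0): P(-4)=-16. Local minima of Q: Q(2)=-8.
So the global minimum of F is P(-4) + Q(2) − 6 = -16 − 8 − 6 = -30, attained at (-4, 2).

(-4, 2)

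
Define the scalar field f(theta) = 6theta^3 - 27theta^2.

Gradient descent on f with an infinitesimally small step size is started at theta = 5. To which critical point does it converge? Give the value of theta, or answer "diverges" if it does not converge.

3

f'(theta) = 18theta(theta - 3), so f'(5) = 180.
Gradient descent moves in the -f' direction, i.e. theta is decreasing.
The nearest critical point in that direction is theta = 3, where f'' = 54 > 0 (a local minimum). The iterate converges there.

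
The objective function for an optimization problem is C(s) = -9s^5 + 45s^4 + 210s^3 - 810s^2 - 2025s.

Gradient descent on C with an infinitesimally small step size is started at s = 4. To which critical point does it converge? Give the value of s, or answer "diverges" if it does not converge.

3

C'(s) = -45(s - 5)(s - 3)(s + 1)(s + 3), so C'(4) = 1575.
Gradient descent moves in the -C' direction, i.e. s is decreasing.
The nearest critical point in that direction is s = 3, where C'' = 2160 > 0 (a local minimum). The iterate converges there.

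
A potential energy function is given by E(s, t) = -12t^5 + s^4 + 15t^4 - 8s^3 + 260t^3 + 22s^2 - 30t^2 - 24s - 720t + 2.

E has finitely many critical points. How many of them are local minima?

4

E separates as a function of s plus a function of t, so ∇E=0 decouples.
∂E/∂s = 4(s - 3)(s - 2)(s - 1) = 0 at s ∈ {1, 2, 3}; ∂E/∂t = -60(t - 4)(t - 1)(t + 1)(t + 3) = 0 at t ∈ {-3, -1, 1, 4}.
The Hessian is diagonal: diag(E_ss, E_tt). Second derivatives: E_ss(1)=8, E_ss(2)=-4, E_ss(3)=8; E_tt(-3)=3360, E_tt(-1)=-1200, E_tt(1)=1440, E_tt(4)=-6300.
Local minima occur where both diagonal entries positive: (1, -3), (1, 1), (3, -3), (3, 1). Count: 4.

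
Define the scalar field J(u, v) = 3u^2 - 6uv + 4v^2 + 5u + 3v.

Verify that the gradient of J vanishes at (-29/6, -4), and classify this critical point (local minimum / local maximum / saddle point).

local minimum

∇J = (6u - 6v + 5, -6u + 8v + 3); substituting (-29/6, -4) gives ∇J = (0, 0), so (-29/6, -4) is indeed a critical point.
The Hessian of J is constant: H = [[6, -6], [-6, 8]].
det(H) = 6·8 − (-6)² = 12.
det(H) > 0 and tr(H) = 14 > 0, so H is positive definite and the point is a local minimum.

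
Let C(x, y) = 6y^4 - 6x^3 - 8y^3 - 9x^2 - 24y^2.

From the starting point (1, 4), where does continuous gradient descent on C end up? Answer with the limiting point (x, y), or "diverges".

diverges

C is separable, so gradient descent decouples: x follows -∂C/∂x, y follows -∂C/∂y.
∂C/∂x = -18x(x + 1); at x=1 this is -36, so x increases.
∂C/∂y = 24y(y - 2)(y + 1); at y=4 this is 960, so y decreases.
The x-coordinate has no critical point in that direction and runs off to infinity.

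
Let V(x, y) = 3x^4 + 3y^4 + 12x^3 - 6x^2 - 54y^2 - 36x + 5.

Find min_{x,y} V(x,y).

V(x,y) separates as P(x) + Q(y) + 5, so its minimum is min P + min Q + 5.
P'(x) = 12(x - 1)(x + 1)(x + 3) vanishes at x ∈ {-3, -1, 1}; Q'(y) = 12y(y - 3)(y + 3) vanishes at y ∈ {-3, 0, 3}.
Local minima of P (where P''>0): P(-3)=-27, P(1)=-27. Local minima of Q: Q(-3)=-243, Q(3)=-243.
So the global minimum of V is P(-3) + Q(-3) + 5 = -27 − 243 + 5 = -265, attained at (-3, -3).

-265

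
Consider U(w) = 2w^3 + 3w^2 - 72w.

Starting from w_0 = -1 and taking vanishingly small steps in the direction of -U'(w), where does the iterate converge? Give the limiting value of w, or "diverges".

U'(w) = 6(w - 3)(w + 4), so U'(-1) = -72.
Gradient descent moves in the -U' direction, i.e. w is increasing.
The nearest critical point in that direction is w = 3, where U'' = 42 > 0 (a local minimum). The iterate converges there.

3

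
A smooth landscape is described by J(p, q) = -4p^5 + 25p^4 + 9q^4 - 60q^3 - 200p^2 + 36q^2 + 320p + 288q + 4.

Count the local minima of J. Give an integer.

4

J separates as a function of p plus a function of q, so ∇J=0 decouples.
∂J/∂p = -20(p - 4)(p - 2)(p - 1)(p + 2) = 0 at p ∈ {-2, 1, 2, 4}; ∂J/∂q = 36(q - 4)(q - 2)(q + 1) = 0 at q ∈ {-1, 2, 4}.
The Hessian is diagonal: diag(J_pp, J_qq). Second derivatives: J_pp(-2)=1440, J_pp(1)=-180, J_pp(2)=160, J_pp(4)=-720; J_qq(-1)=540, J_qq(2)=-216, J_qq(4)=360.
Local minima occur where both diagonal entries positive: (-2, -1), (-2, 4), (2, -1), (2, 4). Count: 4.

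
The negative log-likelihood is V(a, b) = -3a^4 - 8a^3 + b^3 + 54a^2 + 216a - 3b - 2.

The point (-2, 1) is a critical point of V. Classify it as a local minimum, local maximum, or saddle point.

local minimum

The mixed partial ∂²V/∂a∂b is 0, so the Hessian at any point is diag(V_aa, V_bb) = diag(12(-3a^2 - 4a + 9), 6b).
At (-2, 1): H = diag(60, 6).
Both eigenvalues are positive, so H is positive definite: a local minimum.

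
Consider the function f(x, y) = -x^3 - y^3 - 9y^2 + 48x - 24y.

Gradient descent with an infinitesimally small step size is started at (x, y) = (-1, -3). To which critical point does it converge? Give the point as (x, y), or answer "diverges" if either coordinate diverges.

f is separable, so gradient descent decouples: x follows -∂f/∂x, y follows -∂f/∂y.
∂f/∂x = -3(x - 4)(x + 4); at x=-1 this is 45, so x decreases.
∂f/∂y = -3(y + 2)(y + 4); at y=-3 this is 3, so y decreases.
x converges to its nearest critical value -4 (a local min of the x-part); y converges to -4. The iterate converges to (-4, -4).

(-4, -4)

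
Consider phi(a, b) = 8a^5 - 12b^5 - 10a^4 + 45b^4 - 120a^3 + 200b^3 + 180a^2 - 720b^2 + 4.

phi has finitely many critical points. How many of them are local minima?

4

phi separates as a function of a plus a function of b, so ∇phi=0 decouples.
∂phi/∂a = 40a(a - 3)(a - 1)(a + 3) = 0 at a ∈ {-3, 0, 1, 3}; ∂phi/∂b = -60b(b - 4)(b - 2)(b + 3) = 0 at b ∈ {-3, 0, 2, 4}.
The Hessian is diagonal: diag(phi_aa, phi_bb). Second derivatives: phi_aa(-3)=-2880, phi_aa(0)=360, phi_aa(1)=-320, phi_aa(3)=1440; phi_bb(-3)=6300, phi_bb(0)=-1440, phi_bb(2)=1200, phi_bb(4)=-3360.
Local minima occur where both diagonal entries positive: (0, -3), (0, 2), (3, -3), (3, 2). Count: 4.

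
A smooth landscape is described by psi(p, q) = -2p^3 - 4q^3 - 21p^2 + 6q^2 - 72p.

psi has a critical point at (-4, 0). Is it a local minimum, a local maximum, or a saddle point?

local minimum

The mixed partial ∂²psi/∂p∂q is 0, so the Hessian at any point is diag(psi_pp, psi_qq) = diag(-6(2p + 7), 12(-2q + 1)).
At (-4, 0): H = diag(6, 12).
Both eigenvalues are positive, so H is positive definite: a local minimum.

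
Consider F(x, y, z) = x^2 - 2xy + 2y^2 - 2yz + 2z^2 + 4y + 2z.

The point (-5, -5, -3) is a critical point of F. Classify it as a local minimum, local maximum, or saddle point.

local minimum

The Hessian is constant: H = [[2, -2, 0], [-2, 4, -2], [0, -2, 4]].
Leading principal minors: Δ₁ = 2, Δ₂ = 4, Δ₃ = 8.
All leading minors are positive, so H is positive definite: a local minimum.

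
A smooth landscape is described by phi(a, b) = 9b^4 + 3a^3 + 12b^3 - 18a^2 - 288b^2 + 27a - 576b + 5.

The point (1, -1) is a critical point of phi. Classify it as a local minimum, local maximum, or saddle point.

The mixed partial ∂²phi/∂a∂b is 0, so the Hessian at any point is diag(phi_aa, phi_bb) = diag(18(a - 2), 36(3b^2 + 2b - 16)).
At (1, -1): H = diag(-18, -540).
Both eigenvalues are negative, so H is negative definite: a local maximum.

local maximum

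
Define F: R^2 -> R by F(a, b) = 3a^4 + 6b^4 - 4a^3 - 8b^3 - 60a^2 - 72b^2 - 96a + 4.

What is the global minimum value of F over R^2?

-1206

F(a,b) separates as P(a) + Q(b) + 4, so its minimum is min P + min Q + 4.
P'(a) = 12(a - 4)(a + 1)(a + 2) vanishes at a ∈ {-2, -1, 4}; Q'(b) = 24b(b - 3)(b + 2) vanishes at b ∈ {-2, 0, 3}.
Local minima of P (where P''>0): P(-2)=32, P(4)=-832. Local minima of Q: Q(-2)=-128, Q(3)=-378.
So the global minimum of F is P(4) + Q(3) + 4 = -832 − 378 + 4 = -1206, attained at (4, 3).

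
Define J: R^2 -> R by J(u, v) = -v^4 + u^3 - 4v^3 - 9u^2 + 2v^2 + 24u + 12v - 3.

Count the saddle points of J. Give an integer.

3

J separates as a function of u plus a function of v, so ∇J=0 decouples.
∂J/∂u = 3(u - 4)(u - 2) = 0 at u ∈ {2, 4}; ∂J/∂v = -4(v - 1)(v + 1)(v + 3) = 0 at v ∈ {-3, -1, 1}.
The Hessian is diagonal: diag(J_uu, J_vv). Second derivatives: J_uu(2)=-6, J_uu(4)=6; J_vv(-3)=-32, J_vv(-1)=16, J_vv(1)=-32.
Saddle points occur where the two diagonal entries have opposite signs: (2, -1), (4, -3), (4, 1). Count: 3.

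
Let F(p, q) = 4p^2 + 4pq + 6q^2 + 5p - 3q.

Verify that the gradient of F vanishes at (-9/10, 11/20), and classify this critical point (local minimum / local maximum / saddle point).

local minimum

∇F = (8p + 4q + 5, 4p + 12q - 3); substituting (-9/10, 11/20) gives ∇F = (0, 0), so (-9/10, 11/20) is indeed a critical point.
The Hessian of F is constant: H = [[8, 4], [4, 12]].
det(H) = 8·12 − 4² = 80.
det(H) > 0 and tr(H) = 20 > 0, so H is positive definite and the point is a local minimum.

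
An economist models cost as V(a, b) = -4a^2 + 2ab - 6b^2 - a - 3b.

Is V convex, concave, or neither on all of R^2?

concave

V is quadratic, so its Hessian is the constant matrix H = [[-8, 2], [2, -12]].
det(H) = 92, tr(H) = -20.
det(H) > 0 and tr(H) < 0, so H is negative definite everywhere: concave.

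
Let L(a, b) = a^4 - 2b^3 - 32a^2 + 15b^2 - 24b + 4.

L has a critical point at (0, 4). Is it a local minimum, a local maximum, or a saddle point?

The mixed partial ∂²L/∂a∂b is 0, so the Hessian at any point is diag(L_aa, L_bb) = diag(4(3a^2 - 16), 6(-2b + 5)).
At (0, 4): H = diag(-64, -18).
Both eigenvalues are negative, so H is negative definite: a local maximum.

local maximum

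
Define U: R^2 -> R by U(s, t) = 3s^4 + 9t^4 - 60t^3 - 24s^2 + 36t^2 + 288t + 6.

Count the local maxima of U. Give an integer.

1

U separates as a function of s plus a function of t, so ∇U=0 decouples.
∂U/∂s = 12s(s - 2)(s + 2) = 0 at s ∈ {-2, 0, 2}; ∂U/∂t = 36(t - 4)(t - 2)(t + 1) = 0 at t ∈ {-1, 2, 4}.
The Hessian is diagonal: diag(U_ss, U_tt). Second derivatives: U_ss(-2)=96, U_ss(0)=-48, U_ss(2)=96; U_tt(-1)=540, U_tt(2)=-216, U_tt(4)=360.
Local maxima occur where both diagonal entries negative: (0, 2). Count: 1.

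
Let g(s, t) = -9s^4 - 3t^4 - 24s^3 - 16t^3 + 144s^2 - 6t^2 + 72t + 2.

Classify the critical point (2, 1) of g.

The mixed partial ∂²g/∂s∂t is 0, so the Hessian at any point is diag(g_ss, g_tt) = diag(36(-3s^2 - 4s + 8), -12(3t^2 + 8t + 1)).
At (2, 1): H = diag(-432, -144).
Both eigenvalues are negative, so H is negative definite: a local maximum.

local maximum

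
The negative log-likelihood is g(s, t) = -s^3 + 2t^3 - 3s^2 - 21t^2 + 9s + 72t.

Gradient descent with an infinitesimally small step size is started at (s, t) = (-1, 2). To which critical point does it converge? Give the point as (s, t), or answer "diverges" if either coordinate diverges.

diverges

g is separable, so gradient descent decouples: s follows -∂g/∂s, t follows -∂g/∂t.
∂g/∂s = -3(s - 1)(s + 3); at s=-1 this is 12, so s decreases.
∂g/∂t = 6(t - 4)(t - 3); at t=2 this is 12, so t decreases.
The t-coordinate has no critical point in that direction and runs off to infinity.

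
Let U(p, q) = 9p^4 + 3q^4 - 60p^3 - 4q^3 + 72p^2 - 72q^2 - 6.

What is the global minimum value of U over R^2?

-1030

U(p,q) separates as A(p) + B(q) − 6, so its minimum is min A + min B − 6.
A'(p) = 36p(p - 4)(p - 1) vanishes at p ∈ {0, 1, 4}; B'(q) = 12q(q - 4)(q + 3) vanishes at q ∈ {-3, 0, 4}.
Local minima of A (where A''>0): A(0)=0, A(4)=-384. Local minima of B: B(-3)=-297, B(4)=-640.
So the global minimum of U is A(4) + B(4) − 6 = -384 − 640 − 6 = -1030, attained at (4, 4).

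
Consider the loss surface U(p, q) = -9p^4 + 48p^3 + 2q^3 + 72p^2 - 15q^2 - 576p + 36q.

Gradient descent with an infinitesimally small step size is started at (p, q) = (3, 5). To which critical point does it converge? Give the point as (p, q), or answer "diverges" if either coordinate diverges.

(2, 3)

U is separable, so gradient descent decouples: p follows -∂U/∂p, q follows -∂U/∂q.
∂U/∂p = -36(p - 4)(p - 2)(p + 2); at p=3 this is 180, so p decreases.
∂U/∂q = 6(q - 3)(q - 2); at q=5 this is 36, so q decreases.
p converges to its nearest critical value 2 (a local min of the p-part); q converges to 3. The iterate converges to (2, 3).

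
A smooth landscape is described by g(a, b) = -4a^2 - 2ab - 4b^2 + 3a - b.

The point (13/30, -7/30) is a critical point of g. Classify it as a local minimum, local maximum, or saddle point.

local maximum

The Hessian of g is constant: H = [[-8, -2], [-2, -8]].
det(H) = (-8)·(-8) − (-2)² = 60.
det(H) > 0 and tr(H) = -16 < 0, so H is negative definite and the point is a local maximum.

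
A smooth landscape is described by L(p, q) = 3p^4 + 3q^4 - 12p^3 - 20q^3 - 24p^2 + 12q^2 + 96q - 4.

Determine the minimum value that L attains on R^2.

L(p,q) separates as A(p) + B(q) − 4, so its minimum is min A + min B − 4.
A'(p) = 12p(p - 4)(p + 1) vanishes at p ∈ {-1, 0, 4}; B'(q) = 12(q - 4)(q - 2)(q + 1) vanishes at q ∈ {-1, 2, 4}.
Local minima of A (where A''>0): A(-1)=-9, A(4)=-384. Local minima of B: B(-1)=-61, B(4)=64.
So the global minimum of L is A(4) + B(-1) − 4 = -384 − 61 − 4 = -449, attained at (4, -1).

-449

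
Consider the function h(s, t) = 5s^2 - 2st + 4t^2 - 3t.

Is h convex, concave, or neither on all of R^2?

h is quadratic, so its Hessian is the constant matrix H = [[10, -2], [-2, 8]].
det(H) = 76, tr(H) = 18.
det(H) > 0 and tr(H) > 0, so H is positive definite everywhere: convex.

convex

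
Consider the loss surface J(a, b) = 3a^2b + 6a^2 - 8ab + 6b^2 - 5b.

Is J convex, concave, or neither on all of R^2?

The term 3a^2b is cubic, so the Hessian is not constant.
∂²J/∂a² = 6b + 12, which takes both signs as b varies (negative for sufficiently negative b). A diagonal entry of the Hessian changing sign means the Hessian is neither positive- nor negative-semidefinite on all of R^2.

neither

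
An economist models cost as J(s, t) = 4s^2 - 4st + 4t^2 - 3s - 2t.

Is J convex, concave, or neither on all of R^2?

J is quadratic, so its Hessian is the constant matrix H = [[8, -4], [-4, 8]].
det(H) = 48, tr(H) = 16.
det(H) > 0 and tr(H) > 0, so H is positive definite everywhere: convex.

convex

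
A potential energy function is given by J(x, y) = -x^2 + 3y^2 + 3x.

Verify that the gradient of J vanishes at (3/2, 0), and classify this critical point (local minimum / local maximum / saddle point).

∇J = (-2x + 3, 6y); substituting (3/2, 0) gives ∇J = (0, 0), so (3/2, 0) is indeed a critical point.
The Hessian of J is constant: H = [[-2, 0], [0, 6]].
det(H) = (-2)·6 − 0² = -12.
Since det(H) < 0, H is indefinite and the critical point is a saddle point.

saddle point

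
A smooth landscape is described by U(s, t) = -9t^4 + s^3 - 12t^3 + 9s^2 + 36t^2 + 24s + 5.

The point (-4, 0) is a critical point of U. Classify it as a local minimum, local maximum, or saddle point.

The mixed partial ∂²U/∂s∂t is 0, so the Hessian at any point is diag(U_ss, U_tt) = diag(6(s + 3), 36(-3t^2 - 2t + 2)).
At (-4, 0): H = diag(-6, 72).
The eigenvalues have opposite signs, so H is indefinite: a saddle point.

saddle point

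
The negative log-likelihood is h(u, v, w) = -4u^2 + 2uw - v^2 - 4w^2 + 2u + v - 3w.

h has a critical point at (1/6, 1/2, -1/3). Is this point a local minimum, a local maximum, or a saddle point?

The Hessian is constant: H = [[-8, 0, 2], [0, -2, 0], [2, 0, -8]].
Leading principal minors: Δ₁ = -8, Δ₂ = 16, Δ₃ = -120.
The minors alternate sign starting negative (−, +, −), so H is negative definite: a local maximum.

local maximum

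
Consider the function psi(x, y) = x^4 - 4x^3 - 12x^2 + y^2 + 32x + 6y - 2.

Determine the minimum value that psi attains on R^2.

psi(x,y) separates as P(x) + Q(y) − 2, so its minimum is min P + min Q − 2.
P'(x) = 4(x - 4)(x - 1)(x + 2) vanishes at x ∈ {-2, 1, 4}; Q'(y) = 2y + 6 vanishes at y ∈ {-3}.
Local minima of P (where P''>0): P(-2)=-64, P(4)=-64. Local minima of Q: Q(-3)=-9.
So the global minimum of psi is P(-2) + Q(-3) − 2 = -64 − 9 − 2 = -75, attained at (-2, -3).

-75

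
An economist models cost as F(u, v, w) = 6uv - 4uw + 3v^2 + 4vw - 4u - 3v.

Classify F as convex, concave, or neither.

neither

F is quadratic, so its Hessian is the constant matrix H = [[0, 6, -4], [6, 6, 4], [-4, 4, 0]].
Leading principal minors: 0, -36, -288.
Neither pattern holds ⇒ H is indefinite ⇒ neither convex nor concave.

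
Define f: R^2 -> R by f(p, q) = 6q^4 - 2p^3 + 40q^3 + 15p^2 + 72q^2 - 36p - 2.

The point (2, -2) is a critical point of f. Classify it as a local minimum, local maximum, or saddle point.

The mixed partial ∂²f/∂p∂q is 0, so the Hessian at any point is diag(f_pp, f_qq) = diag(6(-2p + 5), 24(3q^2 + 10q + 6)).
At (2, -2): H = diag(6, -48).
The eigenvalues have opposite signs, so H is indefinite: a saddle point.

saddle point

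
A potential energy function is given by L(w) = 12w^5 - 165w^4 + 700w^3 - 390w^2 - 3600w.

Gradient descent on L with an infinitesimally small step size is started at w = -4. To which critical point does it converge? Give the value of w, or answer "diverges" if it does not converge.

L'(w) = 60(w - 5)(w - 4)(w - 3)(w + 1), so L'(-4) = 90720.
Gradient descent moves in the -L' direction, i.e. w is decreasing.
There is no critical point below w=-4, and L' keeps the same sign, so the iterate runs off to −∞.

diverges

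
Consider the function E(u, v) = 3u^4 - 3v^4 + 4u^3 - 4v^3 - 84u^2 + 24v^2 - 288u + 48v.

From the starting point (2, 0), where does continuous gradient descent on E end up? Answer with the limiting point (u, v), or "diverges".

E is separable, so gradient descent decouples: u follows -∂E/∂u, v follows -∂E/∂v.
∂E/∂u = 12(u - 4)(u + 2)(u + 3); at u=2 this is -480, so u increases.
∂E/∂v = -12(v - 2)(v + 1)(v + 2); at v=0 this is 48, so v decreases.
u converges to its nearest critical value 4 (a local min of the u-part); v converges to -1. The iterate converges to (4, -1).

(4, -1)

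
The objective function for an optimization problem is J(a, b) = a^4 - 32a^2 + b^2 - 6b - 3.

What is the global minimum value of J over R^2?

-268

J(a,b) separates as P(a) + Q(b) − 3, so its minimum is min P + min Q − 3.
P'(a) = 4a(a - 4)(a + 4) vanishes at a ∈ {-4, 0, 4}; Q'(b) = 2b - 6 vanishes at b ∈ {3}.
Local minima of P (where P''>0): P(-4)=-256, P(4)=-256. Local minima of Q: Q(3)=-9.
So the global minimum of J is P(-4) + Q(3) − 3 = -256 − 9 − 3 = -268, attained at (-4, 3).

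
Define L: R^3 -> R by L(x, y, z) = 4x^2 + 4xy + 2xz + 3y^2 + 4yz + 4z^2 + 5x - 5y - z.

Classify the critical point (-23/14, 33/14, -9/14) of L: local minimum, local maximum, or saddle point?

local minimum

The Hessian is constant: H = [[8, 4, 2], [4, 6, 4], [2, 4, 8]].
Leading principal minors: Δ₁ = 8, Δ₂ = 32, Δ₃ = 168.
All leading minors are positive, so H is positive definite: a local minimum.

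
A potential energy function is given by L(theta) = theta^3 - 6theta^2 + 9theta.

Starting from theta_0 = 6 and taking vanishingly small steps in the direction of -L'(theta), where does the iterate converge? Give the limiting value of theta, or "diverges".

3

L'(theta) = 3(theta - 3)(theta - 1), so L'(6) = 45.
Gradient descent moves in the -L' direction, i.e. theta is decreasing.
The nearest critical point in that direction is theta = 3, where L'' = 6 > 0 (a local minimum). The iterate converges there.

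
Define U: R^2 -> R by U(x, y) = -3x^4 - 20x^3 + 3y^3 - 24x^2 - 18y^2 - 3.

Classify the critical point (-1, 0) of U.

The mixed partial ∂²U/∂x∂y is 0, so the Hessian at any point is diag(U_xx, U_yy) = diag(-12(3x^2 + 10x + 4), 18(y - 2)).
At (-1, 0): H = diag(36, -36).
The eigenvalues have opposite signs, so H is indefinite: a saddle point.

saddle point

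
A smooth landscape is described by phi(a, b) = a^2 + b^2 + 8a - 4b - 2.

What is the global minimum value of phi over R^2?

phi(a,b) separates as P(a) + Q(b) − 2, so its minimum is min P + min Q − 2.
P'(a) = 2a + 8 vanishes at a ∈ {-4}; Q'(b) = 2b - 4 vanishes at b ∈ {2}.
Local minima of P (where P''>0): P(-4)=-16. Local minima of Q: Q(2)=-4.
So the global minimum of phi is P(-4) + Q(2) − 2 = -16 − 4 − 2 = -22, attained at (-4, 2).

-22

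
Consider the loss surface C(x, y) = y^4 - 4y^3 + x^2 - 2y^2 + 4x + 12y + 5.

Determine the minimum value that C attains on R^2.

-8

C(x,y) separates as P(x) + Q(y) + 5, so its minimum is min P + min Q + 5.
P'(x) = 2x + 4 vanishes at x ∈ {-2}; Q'(y) = 4(y - 3)(y - 1)(y + 1) vanishes at y ∈ {-1, 1, 3}.
Local minima of P (where P''>0): P(-2)=-4. Local minima of Q: Q(-1)=-9, Q(3)=-9.
So the global minimum of C is P(-2) + Q(-1) + 5 = -4 − 9 + 5 = -8, attained at (-2, -1).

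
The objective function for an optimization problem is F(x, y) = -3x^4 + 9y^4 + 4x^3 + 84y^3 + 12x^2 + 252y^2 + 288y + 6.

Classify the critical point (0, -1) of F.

The mixed partial ∂²F/∂x∂y is 0, so the Hessian at any point is diag(F_xx, F_yy) = diag(12(-3x^2 + 2x + 2), 36(3y^2 + 14y + 14)).
At (0, -1): H = diag(24, 108).
Both eigenvalues are positive, so H is positive definite: a local minimum.

local minimum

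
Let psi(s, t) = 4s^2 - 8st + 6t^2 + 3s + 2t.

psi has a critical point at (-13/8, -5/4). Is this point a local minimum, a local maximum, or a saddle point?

local minimum

The Hessian of psi is constant: H = [[8, -8], [-8, 12]].
det(H) = 8·12 − (-8)² = 32.
det(H) > 0 and tr(H) = 20 > 0, so H is positive definite and the point is a local minimum.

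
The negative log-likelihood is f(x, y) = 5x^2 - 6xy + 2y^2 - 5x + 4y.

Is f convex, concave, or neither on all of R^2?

convex

f is quadratic, so its Hessian is the constant matrix H = [[10, -6], [-6, 4]].
det(H) = 4, tr(H) = 14.
det(H) > 0 and tr(H) > 0, so H is positive definite everywhere: convex.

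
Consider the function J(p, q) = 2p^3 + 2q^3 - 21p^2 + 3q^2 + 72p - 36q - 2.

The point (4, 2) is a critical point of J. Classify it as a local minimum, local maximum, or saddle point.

The mixed partial ∂²J/∂p∂q is 0, so the Hessian at any point is diag(J_pp, J_qq) = diag(6(2p - 7), 6(2q + 1)).
At (4, 2): H = diag(6, 30).
Both eigenvalues are positive, so H is positive definite: a local minimum.

local minimum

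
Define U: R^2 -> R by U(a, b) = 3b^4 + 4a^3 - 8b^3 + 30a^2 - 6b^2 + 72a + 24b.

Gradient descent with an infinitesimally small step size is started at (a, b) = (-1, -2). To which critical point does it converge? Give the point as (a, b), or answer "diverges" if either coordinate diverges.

U is separable, so gradient descent decouples: a follows -∂U/∂a, b follows -∂U/∂b.
∂U/∂a = 12(a + 2)(a + 3); at a=-1 this is 24, so a decreases.
∂U/∂b = 12(b - 2)(b - 1)(b + 1); at b=-2 this is -144, so b increases.
a converges to its nearest critical value -2 (a local min of the a-part); b converges to -1. The iterate converges to (-2, -1).

(-2, -1)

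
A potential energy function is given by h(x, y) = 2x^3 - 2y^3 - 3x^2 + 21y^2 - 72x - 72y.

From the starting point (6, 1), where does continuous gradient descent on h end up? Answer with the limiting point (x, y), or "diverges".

(4, 3)

h is separable, so gradient descent decouples: x follows -∂h/∂x, y follows -∂h/∂y.
∂h/∂x = 6(x - 4)(x + 3); at x=6 this is 108, so x decreases.
∂h/∂y = -6(y - 4)(y - 3); at y=1 this is -36, so y increases.
x converges to its nearest critical value 4 (a local min of the x-part); y converges to 3. The iterate converges to (4, 3).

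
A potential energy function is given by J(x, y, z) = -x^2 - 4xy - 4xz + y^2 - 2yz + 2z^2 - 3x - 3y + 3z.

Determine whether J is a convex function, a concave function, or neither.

J is quadratic, so its Hessian is the constant matrix H = [[-2, -4, -4], [-4, 2, -2], [-4, -2, 4]].
Leading principal minors: -2, -20, -168.
Neither pattern holds ⇒ H is indefinite ⇒ neither convex nor concave.

neither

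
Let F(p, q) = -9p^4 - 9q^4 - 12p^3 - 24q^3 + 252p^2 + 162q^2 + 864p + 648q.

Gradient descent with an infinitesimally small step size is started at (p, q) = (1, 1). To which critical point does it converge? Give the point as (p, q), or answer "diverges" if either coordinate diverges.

(-2, -2)

F is separable, so gradient descent decouples: p follows -∂F/∂p, q follows -∂F/∂q.
∂F/∂p = -36(p - 4)(p + 2)(p + 3); at p=1 this is 1296, so p decreases.
∂F/∂q = -36(q - 3)(q + 2)(q + 3); at q=1 this is 864, so q decreases.
p converges to its nearest critical value -2 (a local min of the p-part); q converges to -2. The iterate converges to (-2, -2).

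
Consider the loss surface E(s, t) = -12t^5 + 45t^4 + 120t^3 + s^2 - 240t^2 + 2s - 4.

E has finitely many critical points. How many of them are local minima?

2

E separates as a function of s plus a function of t, so ∇E=0 decouples.
∂E/∂s = 2(s + 1) = 0 at s ∈ {-1}; ∂E/∂t = -60t(t - 4)(t - 1)(t + 2) = 0 at t ∈ {-2, 0, 1, 4}.
The Hessian is diagonal: diag(E_ss, E_tt). Second derivatives: E_ss(-1)=2; E_tt(-2)=2160, E_tt(0)=-480, E_tt(1)=540, E_tt(4)=-4320.
Local minima occur where both diagonal entries positive: (-1, -2), (-1, 1). Count: 2.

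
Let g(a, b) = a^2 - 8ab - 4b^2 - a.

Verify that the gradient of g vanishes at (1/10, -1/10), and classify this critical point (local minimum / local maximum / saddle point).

∇g = (2a - 8b - 1, -8a - 8b); substituting (1/10, -1/10) gives ∇g = (0, 0), so (1/10, -1/10) is indeed a critical point.
The Hessian of g is constant: H = [[2, -8], [-8, -8]].
det(H) = 2·(-8) − (-8)² = -80.
Since det(H) < 0, H is indefinite and the critical point is a saddle point.

saddle point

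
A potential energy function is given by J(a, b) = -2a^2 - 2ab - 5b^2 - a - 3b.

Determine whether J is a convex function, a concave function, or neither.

J is quadratic, so its Hessian is the constant matrix H = [[-4, -2], [-2, -10]].
det(H) = 36, tr(H) = -14.
det(H) > 0 and tr(H) < 0, so H is negative definite everywhere: concave.

concave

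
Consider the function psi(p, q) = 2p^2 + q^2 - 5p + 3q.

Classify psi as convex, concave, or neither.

convex

psi is quadratic, so its Hessian is the constant matrix H = [[4, 0], [0, 2]].
det(H) = 8, tr(H) = 6.
det(H) > 0 and tr(H) > 0, so H is positive definite everywhere: convex.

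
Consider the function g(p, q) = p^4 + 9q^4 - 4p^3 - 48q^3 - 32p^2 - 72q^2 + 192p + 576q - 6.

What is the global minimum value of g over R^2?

-1686

g(p,q) separates as A(p) + B(q) − 6, so its minimum is min A + min B − 6.
A'(p) = 4(p - 4)(p - 3)(p + 4) vanishes at p ∈ {-4, 3, 4}; B'(q) = 36(q - 4)(q - 2)(q + 2) vanishes at q ∈ {-2, 2, 4}.
Local minima of A (where A''>0): A(-4)=-768, A(4)=256. Local minima of B: B(-2)=-912, B(4)=384.
So the global minimum of g is A(-4) + B(-2) − 6 = -768 − 912 − 6 = -1686, attained at (-4, -2).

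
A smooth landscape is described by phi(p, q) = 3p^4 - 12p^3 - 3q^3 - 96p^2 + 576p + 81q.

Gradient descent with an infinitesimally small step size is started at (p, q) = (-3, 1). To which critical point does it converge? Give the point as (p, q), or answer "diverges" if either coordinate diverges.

phi is separable, so gradient descent decouples: p follows -∂phi/∂p, q follows -∂phi/∂q.
∂phi/∂p = 12(p - 4)(p - 3)(p + 4); at p=-3 this is 504, so p decreases.
∂phi/∂q = -9(q - 3)(q + 3); at q=1 this is 72, so q decreases.
p converges to its nearest critical value -4 (a local min of the p-part); q converges to -3. The iterate converges to (-4, -3).

(-4, -3)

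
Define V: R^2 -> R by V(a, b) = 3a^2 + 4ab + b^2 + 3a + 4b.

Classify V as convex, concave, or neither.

V is quadratic, so its Hessian is the constant matrix H = [[6, 4], [4, 2]].
det(H) = -4, tr(H) = 8.
det(H) < 0, so H is indefinite: neither convex nor concave.

neither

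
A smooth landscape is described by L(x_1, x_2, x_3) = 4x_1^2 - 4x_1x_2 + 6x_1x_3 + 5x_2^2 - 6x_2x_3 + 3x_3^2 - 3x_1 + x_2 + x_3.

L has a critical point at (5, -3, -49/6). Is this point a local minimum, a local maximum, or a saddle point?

The Hessian is constant: H = [[8, -4, 6], [-4, 10, -6], [6, -6, 6]].
Leading principal minors: Δ₁ = 8, Δ₂ = 64, Δ₃ = 24.
All leading minors are positive, so H is positive definite: a local minimum.

local minimum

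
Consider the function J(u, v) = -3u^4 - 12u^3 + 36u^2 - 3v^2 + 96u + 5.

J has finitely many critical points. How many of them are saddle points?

J separates as a function of u plus a function of v, so ∇J=0 decouples.
∂J/∂u = -12(u - 2)(u + 1)(u + 4) = 0 at u ∈ {-4, -1, 2}; ∂J/∂v = -6v = 0 at v ∈ {0}.
The Hessian is diagonal: diag(J_uu, J_vv). Second derivatives: J_uu(-4)=-216, J_uu(-1)=108, J_uu(2)=-216; J_vv(0)=-6.
Saddle points occur where the two diagonal entries have opposite signs: (-1, 0). Count: 1.

1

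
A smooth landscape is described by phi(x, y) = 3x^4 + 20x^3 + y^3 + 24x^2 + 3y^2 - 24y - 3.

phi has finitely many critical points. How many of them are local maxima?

1

phi separates as a function of x plus a function of y, so ∇phi=0 decouples.
∂phi/∂x = 12x(x + 1)(x + 4) = 0 at x ∈ {-4, -1, 0}; ∂phi/∂y = 3(y - 2)(y + 4) = 0 at y ∈ {-4, 2}.
The Hessian is diagonal: diag(phi_xx, phi_yy). Second derivatives: phi_xx(-4)=144, phi_xx(-1)=-36, phi_xx(0)=48; phi_yy(-4)=-18, phi_yy(2)=18.
Local maxima occur where both diagonal entries negative: (-1, -4). Count: 1.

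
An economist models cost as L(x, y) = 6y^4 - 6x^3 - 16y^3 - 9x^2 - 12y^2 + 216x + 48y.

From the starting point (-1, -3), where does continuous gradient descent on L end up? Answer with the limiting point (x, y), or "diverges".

(-4, -1)

L is separable, so gradient descent decouples: x follows -∂L/∂x, y follows -∂L/∂y.
∂L/∂x = -18(x - 3)(x + 4); at x=-1 this is 216, so x decreases.
∂L/∂y = 24(y - 2)(y - 1)(y + 1); at y=-3 this is -960, so y increases.
x converges to its nearest critical value -4 (a local min of the x-part); y converges to -1. The iterate converges to (-4, -1).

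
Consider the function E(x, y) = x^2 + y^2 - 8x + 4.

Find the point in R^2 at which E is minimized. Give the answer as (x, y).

E(x,y) separates as P(x) + Q(y) + 4, so its minimum is min P + min Q + 4.
P'(x) = 2x - 8 vanishes at x ∈ {4}; Q'(y) = 2y vanishes at y ∈ {0}.
Local minima of P (where P''>0): P(4)=-16. Local minima of Q: Q(0)=0.
So the global minimum of E is P(4) + Q(0) + 4 = -16 + 0 + 4 = -12, attained at (4, 0).

(4, 0)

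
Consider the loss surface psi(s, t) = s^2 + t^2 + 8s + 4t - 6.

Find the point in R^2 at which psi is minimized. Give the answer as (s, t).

(-4, -2)

psi(s,t) separates as P(s) + Q(t) − 6, so its minimum is min P + min Q − 6.
P'(s) = 2s + 8 vanishes at s ∈ {-4}; Q'(t) = 2(t + 2) vanishes at t ∈ {-2}.
Local minima of P (where P''>0): P(-4)=-16. Local minima of Q: Q(-2)=-4.
So the global minimum of psi is P(-4) + Q(-2) − 6 = -16 − 4 − 6 = -26, attained at (-4, -2).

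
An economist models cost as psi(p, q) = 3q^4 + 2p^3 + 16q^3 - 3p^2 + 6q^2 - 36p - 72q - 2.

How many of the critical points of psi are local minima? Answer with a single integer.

psi separates as a function of p plus a function of q, so ∇psi=0 decouples.
∂psi/∂p = 6(p - 3)(p + 2) = 0 at p ∈ {-2, 3}; ∂psi/∂q = 12(q - 1)(q + 2)(q + 3) = 0 at q ∈ {-3, -2, 1}.
The Hessian is diagonal: diag(psi_pp, psi_qq). Second derivatives: psi_pp(-2)=-30, psi_pp(3)=30; psi_qq(-3)=48, psi_qq(-2)=-36, psi_qq(1)=144.
Local minima occur where both diagonal entries positive: (3, -3), (3, 1). Count: 2.

2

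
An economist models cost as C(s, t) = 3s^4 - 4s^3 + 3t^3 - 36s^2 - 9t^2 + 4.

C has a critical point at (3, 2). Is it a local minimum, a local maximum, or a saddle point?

local minimum

The mixed partial ∂²C/∂s∂t is 0, so the Hessian at any point is diag(C_ss, C_tt) = diag(12(3s^2 - 2s - 6), 18(t - 1)).
At (3, 2): H = diag(180, 18).
Both eigenvalues are positive, so H is positive definite: a local minimum.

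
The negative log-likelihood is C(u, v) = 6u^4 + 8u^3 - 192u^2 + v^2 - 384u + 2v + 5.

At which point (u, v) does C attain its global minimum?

(4, -1)

C(u,v) separates as P(u) + Q(v) + 5, so its minimum is min P + min Q + 5.
P'(u) = 24(u - 4)(u + 1)(u + 4) vanishes at u ∈ {-4, -1, 4}; Q'(v) = 2v + 2 vanishes at v ∈ {-1}.
Local minima of P (where P''>0): P(-4)=-512, P(4)=-2560. Local minima of Q: Q(-1)=-1.
So the global minimum of C is P(4) + Q(-1) + 5 = -2560 − 1 + 5 = -2556, attained at (4, -1).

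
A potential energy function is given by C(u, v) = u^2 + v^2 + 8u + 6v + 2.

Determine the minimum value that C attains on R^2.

-23

C(u,v) separates as P(u) + Q(v) + 2, so its minimum is min P + min Q + 2.
P'(u) = 2u + 8 vanishes at u ∈ {-4}; Q'(v) = 2v + 6 vanishes at v ∈ {-3}.
Local minima of P (where P''>0): P(-4)=-16. Local minima of Q: Q(-3)=-9.
So the global minimum of C is P(-4) + Q(-3) + 2 = -16 − 9 + 2 = -23, attained at (-4, -3).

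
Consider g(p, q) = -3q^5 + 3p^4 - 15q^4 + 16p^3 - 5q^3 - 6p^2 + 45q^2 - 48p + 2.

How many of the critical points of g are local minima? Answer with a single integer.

g separates as a function of p plus a function of q, so ∇g=0 decouples.
∂g/∂p = 12(p - 1)(p + 1)(p + 4) = 0 at p ∈ {-4, -1, 1}; ∂g/∂q = -15q(q - 1)(q + 2)(q + 3) = 0 at q ∈ {-3, -2, 0, 1}.
The Hessian is diagonal: diag(g_pp, g_qq). Second derivatives: g_pp(-4)=180, g_pp(-1)=-72, g_pp(1)=120; g_qq(-3)=180, g_qq(-2)=-90, g_qq(0)=90, g_qq(1)=-180.
Local minima occur where both diagonal entries positive: (-4, -3), (-4, 0), (1, -3), (1, 0). Count: 4.

4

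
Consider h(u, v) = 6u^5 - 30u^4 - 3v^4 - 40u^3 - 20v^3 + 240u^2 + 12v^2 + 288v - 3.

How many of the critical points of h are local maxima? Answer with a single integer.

h separates as a function of u plus a function of v, so ∇h=0 decouples.
∂h/∂u = 30u(u - 4)(u - 2)(u + 2) = 0 at u ∈ {-2, 0, 2, 4}; ∂h/∂v = -12(v - 2)(v + 3)(v + 4) = 0 at v ∈ {-4, -3, 2}.
The Hessian is diagonal: diag(h_uu, h_vv). Second derivatives: h_uu(-2)=-1440, h_uu(0)=480, h_uu(2)=-480, h_uu(4)=1440; h_vv(-4)=-72, h_vv(-3)=60, h_vv(2)=-360.
Local maxima occur where both diagonal entries negative: (-2, -4), (-2, 2), (2, -4), (2, 2). Count: 4.

4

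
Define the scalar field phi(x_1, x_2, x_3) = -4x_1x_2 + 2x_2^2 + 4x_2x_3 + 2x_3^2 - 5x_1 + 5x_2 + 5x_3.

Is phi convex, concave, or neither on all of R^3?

phi is quadratic, so its Hessian is the constant matrix H = [[0, -4, 0], [-4, 4, 4], [0, 4, 4]].
Leading principal minors: 0, -16, -64.
Neither pattern holds ⇒ H is indefinite ⇒ neither convex nor concave.

neither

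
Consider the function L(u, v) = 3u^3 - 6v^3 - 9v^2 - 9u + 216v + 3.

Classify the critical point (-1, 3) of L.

The mixed partial ∂²L/∂u∂v is 0, so the Hessian at any point is diag(L_uu, L_vv) = diag(18u, -18(2v + 1)).
At (-1, 3): H = diag(-18, -126).
Both eigenvalues are negative, so H is negative definite: a local maximum.

local maximum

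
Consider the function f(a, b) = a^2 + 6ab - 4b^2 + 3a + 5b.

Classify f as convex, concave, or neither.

neither

f is quadratic, so its Hessian is the constant matrix H = [[2, 6], [6, -8]].
det(H) = -52, tr(H) = -6.
det(H) < 0, so H is indefinite: neither convex nor concave.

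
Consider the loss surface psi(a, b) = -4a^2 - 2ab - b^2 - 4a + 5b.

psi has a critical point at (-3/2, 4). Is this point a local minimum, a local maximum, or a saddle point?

The Hessian of psi is constant: H = [[-8, -2], [-2, -2]].
det(H) = (-8)·(-2) − (-2)² = 12.
det(H) > 0 and tr(H) = -10 < 0, so H is negative definite and the point is a local maximum.

local maximum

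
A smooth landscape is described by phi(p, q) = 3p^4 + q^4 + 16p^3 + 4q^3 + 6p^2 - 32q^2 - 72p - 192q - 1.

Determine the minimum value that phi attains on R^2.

phi(p,q) separates as A(p) + B(q) − 1, so its minimum is min A + min B − 1.
A'(p) = 12(p - 1)(p + 2)(p + 3) vanishes at p ∈ {-3, -2, 1}; B'(q) = 4(q - 4)(q + 3)(q + 4) vanishes at q ∈ {-4, -3, 4}.
Local minima of A (where A''>0): A(-3)=81, A(1)=-47. Local minima of B: B(-4)=256, B(4)=-768.
So the global minimum of phi is A(1) + B(4) − 1 = -47 − 768 − 1 = -816, attained at (1, 4).

-816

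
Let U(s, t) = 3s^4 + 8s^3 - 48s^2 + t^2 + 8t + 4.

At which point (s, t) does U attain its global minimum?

(-4, -4)

U(s,t) separates as P(s) + Q(t) + 4, so its minimum is min P + min Q + 4.
P'(s) = 12s(s - 2)(s + 4) vanishes at s ∈ {-4, 0, 2}; Q'(t) = 2(t + 4) vanishes at t ∈ {-4}.
Local minima of P (where P''>0): P(-4)=-512, P(2)=-80. Local minima of Q: Q(-4)=-16.
So the global minimum of U is P(-4) + Q(-4) + 4 = -512 − 16 + 4 = -524, attained at (-4, -4).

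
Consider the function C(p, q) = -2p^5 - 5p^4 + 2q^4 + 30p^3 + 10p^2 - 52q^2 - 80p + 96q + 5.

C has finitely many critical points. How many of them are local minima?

4

C separates as a function of p plus a function of q, so ∇C=0 decouples.
∂C/∂p = -10(p - 2)(p - 1)(p + 1)(p + 4) = 0 at p ∈ {-4, -1, 1, 2}; ∂C/∂q = 8(q - 3)(q - 1)(q + 4) = 0 at q ∈ {-4, 1, 3}.
The Hessian is diagonal: diag(C_pp, C_qq). Second derivatives: C_pp(-4)=900, C_pp(-1)=-180, C_pp(1)=100, C_pp(2)=-180; C_qq(-4)=280, C_qq(1)=-80, C_qq(3)=112.
Local minima occur where both diagonal entries positive: (-4, -4), (-4, 3), (1, -4), (1, 3). Count: 4.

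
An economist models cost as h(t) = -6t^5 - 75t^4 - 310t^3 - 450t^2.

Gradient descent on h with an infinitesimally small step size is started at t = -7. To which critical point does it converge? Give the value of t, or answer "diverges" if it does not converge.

-5

h'(t) = -30t(t + 2)(t + 3)(t + 5), so h'(-7) = -8400.
Gradient descent moves in the -h' direction, i.e. t is increasing.
The nearest critical point in that direction is t = -5, where h'' = 900 > 0 (a local minimum). The iterate converges there.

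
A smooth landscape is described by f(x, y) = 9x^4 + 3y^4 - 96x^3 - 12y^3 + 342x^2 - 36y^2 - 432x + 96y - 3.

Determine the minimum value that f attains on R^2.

-372

f(x,y) separates as P(x) + Q(y) − 3, so its minimum is min P + min Q − 3.
P'(x) = 36(x - 4)(x - 3)(x - 1) vanishes at x ∈ {1, 3, 4}; Q'(y) = 12(y - 4)(y - 1)(y + 2) vanishes at y ∈ {-2, 1, 4}.
Local minima of P (where P''>0): P(1)=-177, P(4)=-96. Local minima of Q: Q(-2)=-192, Q(4)=-192.
So the global minimum of f is P(1) + Q(-2) − 3 = -177 − 192 − 3 = -372, attained at (1, -2).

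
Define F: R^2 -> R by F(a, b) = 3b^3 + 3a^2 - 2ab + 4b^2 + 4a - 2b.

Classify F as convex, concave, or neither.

neither

The term 3b^3 is cubic, so the Hessian is not constant.
∂²F/∂b² = 18b + 8, which takes both signs as b varies (negative for sufficiently negative b). A diagonal entry of the Hessian changing sign means the Hessian is neither positive- nor negative-semidefinite on all of R^2.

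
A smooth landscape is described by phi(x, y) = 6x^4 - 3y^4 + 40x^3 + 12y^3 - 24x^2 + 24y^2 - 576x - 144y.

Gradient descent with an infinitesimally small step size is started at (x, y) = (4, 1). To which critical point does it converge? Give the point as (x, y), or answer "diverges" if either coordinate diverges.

phi is separable, so gradient descent decouples: x follows -∂phi/∂x, y follows -∂phi/∂y.
∂phi/∂x = 24(x - 2)(x + 3)(x + 4); at x=4 this is 2688, so x decreases.
∂phi/∂y = -12(y - 3)(y - 2)(y + 2); at y=1 this is -72, so y increases.
x converges to its nearest critical value 2 (a local min of the x-part); y converges to 2. The iterate converges to (2, 2).

(2, 2)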